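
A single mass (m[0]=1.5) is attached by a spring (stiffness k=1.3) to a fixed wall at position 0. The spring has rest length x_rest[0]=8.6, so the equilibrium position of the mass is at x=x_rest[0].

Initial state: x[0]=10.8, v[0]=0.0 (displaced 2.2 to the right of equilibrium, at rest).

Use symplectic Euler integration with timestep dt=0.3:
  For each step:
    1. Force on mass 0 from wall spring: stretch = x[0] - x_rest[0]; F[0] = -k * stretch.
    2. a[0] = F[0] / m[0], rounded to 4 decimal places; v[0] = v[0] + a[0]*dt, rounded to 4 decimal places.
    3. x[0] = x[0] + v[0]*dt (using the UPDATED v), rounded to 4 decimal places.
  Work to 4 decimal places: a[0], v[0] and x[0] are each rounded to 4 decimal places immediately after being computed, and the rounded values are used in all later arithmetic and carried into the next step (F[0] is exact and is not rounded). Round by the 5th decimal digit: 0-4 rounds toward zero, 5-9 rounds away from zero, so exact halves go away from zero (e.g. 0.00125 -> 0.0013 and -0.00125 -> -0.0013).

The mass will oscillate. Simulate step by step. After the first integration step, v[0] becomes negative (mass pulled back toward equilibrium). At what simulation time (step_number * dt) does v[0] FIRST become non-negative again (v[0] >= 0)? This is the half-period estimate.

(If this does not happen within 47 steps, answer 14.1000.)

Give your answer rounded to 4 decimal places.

Answer: 3.6000

Derivation:
Step 0: x=[10.8000] v=[0.0000]
Step 1: x=[10.6284] v=[-0.5720]
Step 2: x=[10.2986] v=[-1.0994]
Step 3: x=[9.8363] v=[-1.5410]
Step 4: x=[9.2776] v=[-1.8625]
Step 5: x=[8.6660] v=[-2.0387]
Step 6: x=[8.0492] v=[-2.0559]
Step 7: x=[7.4754] v=[-1.9127]
Step 8: x=[6.9893] v=[-1.6203]
Step 9: x=[6.6289] v=[-1.2015]
Step 10: x=[6.4222] v=[-0.6890]
Step 11: x=[6.3854] v=[-0.1228]
Step 12: x=[6.5213] v=[0.4530]
First v>=0 after going negative at step 12, time=3.6000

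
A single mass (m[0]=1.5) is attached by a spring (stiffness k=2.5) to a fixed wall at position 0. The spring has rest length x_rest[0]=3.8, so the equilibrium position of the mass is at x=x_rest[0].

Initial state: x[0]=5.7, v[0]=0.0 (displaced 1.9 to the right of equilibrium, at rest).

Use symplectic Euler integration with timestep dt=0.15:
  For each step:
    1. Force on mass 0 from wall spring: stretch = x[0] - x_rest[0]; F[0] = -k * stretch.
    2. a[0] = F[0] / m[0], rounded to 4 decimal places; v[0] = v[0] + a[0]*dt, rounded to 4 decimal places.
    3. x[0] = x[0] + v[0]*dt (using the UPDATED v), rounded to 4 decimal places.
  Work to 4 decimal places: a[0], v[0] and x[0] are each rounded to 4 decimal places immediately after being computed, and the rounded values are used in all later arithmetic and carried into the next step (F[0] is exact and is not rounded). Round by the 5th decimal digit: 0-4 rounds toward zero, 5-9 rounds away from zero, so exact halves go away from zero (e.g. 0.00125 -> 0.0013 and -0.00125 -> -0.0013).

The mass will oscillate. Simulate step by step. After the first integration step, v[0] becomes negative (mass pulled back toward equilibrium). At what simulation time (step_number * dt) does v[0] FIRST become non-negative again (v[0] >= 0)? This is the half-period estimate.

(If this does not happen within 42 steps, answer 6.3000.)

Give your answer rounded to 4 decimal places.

Answer: 2.5500

Derivation:
Step 0: x=[5.7000] v=[0.0000]
Step 1: x=[5.6288] v=[-0.4750]
Step 2: x=[5.4890] v=[-0.9322]
Step 3: x=[5.2858] v=[-1.3545]
Step 4: x=[5.0269] v=[-1.7259]
Step 5: x=[4.7220] v=[-2.0326]
Step 6: x=[4.3825] v=[-2.2631]
Step 7: x=[4.0212] v=[-2.4087]
Step 8: x=[3.6516] v=[-2.4640]
Step 9: x=[3.2876] v=[-2.4269]
Step 10: x=[2.9428] v=[-2.2988]
Step 11: x=[2.6301] v=[-2.0845]
Step 12: x=[2.3613] v=[-1.7920]
Step 13: x=[2.1465] v=[-1.4323]
Step 14: x=[1.9937] v=[-1.0189]
Step 15: x=[1.9086] v=[-0.5673]
Step 16: x=[1.8944] v=[-0.0945]
Step 17: x=[1.9517] v=[0.3819]
First v>=0 after going negative at step 17, time=2.5500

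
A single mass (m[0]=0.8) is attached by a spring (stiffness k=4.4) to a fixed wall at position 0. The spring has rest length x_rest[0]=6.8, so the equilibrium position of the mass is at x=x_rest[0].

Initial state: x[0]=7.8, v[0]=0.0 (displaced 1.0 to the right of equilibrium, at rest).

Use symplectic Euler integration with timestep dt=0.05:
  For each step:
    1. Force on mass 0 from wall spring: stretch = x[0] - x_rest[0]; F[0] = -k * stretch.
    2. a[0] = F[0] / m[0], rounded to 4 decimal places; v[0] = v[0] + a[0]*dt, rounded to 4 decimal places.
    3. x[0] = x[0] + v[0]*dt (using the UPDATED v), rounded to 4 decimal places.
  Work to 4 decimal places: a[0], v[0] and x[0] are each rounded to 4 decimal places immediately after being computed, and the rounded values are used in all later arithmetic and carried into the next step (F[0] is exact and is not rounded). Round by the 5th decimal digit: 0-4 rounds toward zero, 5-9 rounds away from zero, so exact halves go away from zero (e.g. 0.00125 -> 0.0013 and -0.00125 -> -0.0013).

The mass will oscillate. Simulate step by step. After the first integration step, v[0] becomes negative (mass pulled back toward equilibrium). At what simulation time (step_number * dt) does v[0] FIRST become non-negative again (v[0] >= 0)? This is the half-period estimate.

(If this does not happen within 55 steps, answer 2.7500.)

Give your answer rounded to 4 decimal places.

Step 0: x=[7.8000] v=[0.0000]
Step 1: x=[7.7863] v=[-0.2750]
Step 2: x=[7.7590] v=[-0.5462]
Step 3: x=[7.7185] v=[-0.8099]
Step 4: x=[7.6654] v=[-1.0625]
Step 5: x=[7.6004] v=[-1.3005]
Step 6: x=[7.5244] v=[-1.5206]
Step 7: x=[7.4384] v=[-1.7198]
Step 8: x=[7.3436] v=[-1.8954]
Step 9: x=[7.2414] v=[-2.0449]
Step 10: x=[7.1331] v=[-2.1663]
Step 11: x=[7.0202] v=[-2.2579]
Step 12: x=[6.9043] v=[-2.3185]
Step 13: x=[6.7869] v=[-2.3472]
Step 14: x=[6.6697] v=[-2.3436]
Step 15: x=[6.5543] v=[-2.3078]
Step 16: x=[6.4423] v=[-2.2402]
Step 17: x=[6.3352] v=[-2.1418]
Step 18: x=[6.2345] v=[-2.0140]
Step 19: x=[6.1416] v=[-1.8585]
Step 20: x=[6.0577] v=[-1.6774]
Step 21: x=[5.9840] v=[-1.4733]
Step 22: x=[5.9216] v=[-1.2489]
Step 23: x=[5.8712] v=[-1.0073]
Step 24: x=[5.8336] v=[-0.7519]
Step 25: x=[5.8093] v=[-0.4861]
Step 26: x=[5.7986] v=[-0.2137]
Step 27: x=[5.8017] v=[0.0617]
First v>=0 after going negative at step 27, time=1.3500

Answer: 1.3500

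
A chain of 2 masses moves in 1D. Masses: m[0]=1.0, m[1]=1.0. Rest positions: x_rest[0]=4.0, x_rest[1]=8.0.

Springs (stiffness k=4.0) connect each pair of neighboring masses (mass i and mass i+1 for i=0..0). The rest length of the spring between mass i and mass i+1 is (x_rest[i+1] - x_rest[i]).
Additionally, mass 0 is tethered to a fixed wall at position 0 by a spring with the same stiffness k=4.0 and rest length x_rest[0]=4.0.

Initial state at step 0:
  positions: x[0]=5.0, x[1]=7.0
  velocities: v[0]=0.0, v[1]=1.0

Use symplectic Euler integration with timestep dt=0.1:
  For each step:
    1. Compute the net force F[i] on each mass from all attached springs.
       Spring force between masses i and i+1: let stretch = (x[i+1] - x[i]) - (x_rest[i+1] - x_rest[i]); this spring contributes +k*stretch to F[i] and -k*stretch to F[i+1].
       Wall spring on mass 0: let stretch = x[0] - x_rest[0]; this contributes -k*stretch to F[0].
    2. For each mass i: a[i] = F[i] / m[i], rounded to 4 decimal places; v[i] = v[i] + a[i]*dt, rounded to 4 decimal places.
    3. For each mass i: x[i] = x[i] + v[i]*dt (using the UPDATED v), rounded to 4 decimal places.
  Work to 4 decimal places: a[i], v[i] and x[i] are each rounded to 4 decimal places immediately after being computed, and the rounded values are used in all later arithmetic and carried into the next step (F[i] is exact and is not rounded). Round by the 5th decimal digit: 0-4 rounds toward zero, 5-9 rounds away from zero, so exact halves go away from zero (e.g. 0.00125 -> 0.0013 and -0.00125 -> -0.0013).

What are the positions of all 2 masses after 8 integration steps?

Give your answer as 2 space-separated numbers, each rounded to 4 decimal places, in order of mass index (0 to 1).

Answer: 3.0436 9.0787

Derivation:
Step 0: x=[5.0000 7.0000] v=[0.0000 1.0000]
Step 1: x=[4.8800 7.1800] v=[-1.2000 1.8000]
Step 2: x=[4.6568 7.4280] v=[-2.2320 2.4800]
Step 3: x=[4.3582 7.7252] v=[-2.9862 2.9715]
Step 4: x=[4.0199 8.0477] v=[-3.3827 3.2247]
Step 5: x=[3.6820 8.3691] v=[-3.3795 3.2136]
Step 6: x=[3.3843 8.6630] v=[-2.9775 2.9388]
Step 7: x=[3.1623 8.9057] v=[-2.2197 2.4273]
Step 8: x=[3.0436 9.0787] v=[-1.1873 1.7299]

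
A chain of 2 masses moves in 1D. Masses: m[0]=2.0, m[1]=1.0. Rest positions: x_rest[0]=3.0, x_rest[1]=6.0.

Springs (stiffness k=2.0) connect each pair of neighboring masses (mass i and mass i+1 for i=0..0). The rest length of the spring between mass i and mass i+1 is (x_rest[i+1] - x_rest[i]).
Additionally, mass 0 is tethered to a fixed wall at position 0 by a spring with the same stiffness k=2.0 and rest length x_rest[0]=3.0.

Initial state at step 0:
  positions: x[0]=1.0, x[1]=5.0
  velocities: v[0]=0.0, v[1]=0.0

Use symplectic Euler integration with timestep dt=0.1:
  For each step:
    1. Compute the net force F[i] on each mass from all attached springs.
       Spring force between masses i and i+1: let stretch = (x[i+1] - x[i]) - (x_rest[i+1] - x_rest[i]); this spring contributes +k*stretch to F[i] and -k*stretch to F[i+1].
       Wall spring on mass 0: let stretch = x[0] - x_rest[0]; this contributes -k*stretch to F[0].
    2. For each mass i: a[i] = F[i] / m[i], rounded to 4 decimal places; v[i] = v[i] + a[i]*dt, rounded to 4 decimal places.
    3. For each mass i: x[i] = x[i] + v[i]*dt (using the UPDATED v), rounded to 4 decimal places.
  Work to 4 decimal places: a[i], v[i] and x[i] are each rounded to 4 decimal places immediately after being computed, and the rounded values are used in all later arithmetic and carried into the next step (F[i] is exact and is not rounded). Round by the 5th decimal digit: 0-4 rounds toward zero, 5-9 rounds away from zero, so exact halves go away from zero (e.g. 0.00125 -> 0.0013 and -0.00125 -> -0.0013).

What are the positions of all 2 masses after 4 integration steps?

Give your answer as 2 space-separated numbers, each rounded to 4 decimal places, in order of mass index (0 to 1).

Step 0: x=[1.0000 5.0000] v=[0.0000 0.0000]
Step 1: x=[1.0300 4.9800] v=[0.3000 -0.2000]
Step 2: x=[1.0892 4.9410] v=[0.5920 -0.3900]
Step 3: x=[1.1760 4.8850] v=[0.8683 -0.5604]
Step 4: x=[1.2882 4.8148] v=[1.1216 -0.7022]

Answer: 1.2882 4.8148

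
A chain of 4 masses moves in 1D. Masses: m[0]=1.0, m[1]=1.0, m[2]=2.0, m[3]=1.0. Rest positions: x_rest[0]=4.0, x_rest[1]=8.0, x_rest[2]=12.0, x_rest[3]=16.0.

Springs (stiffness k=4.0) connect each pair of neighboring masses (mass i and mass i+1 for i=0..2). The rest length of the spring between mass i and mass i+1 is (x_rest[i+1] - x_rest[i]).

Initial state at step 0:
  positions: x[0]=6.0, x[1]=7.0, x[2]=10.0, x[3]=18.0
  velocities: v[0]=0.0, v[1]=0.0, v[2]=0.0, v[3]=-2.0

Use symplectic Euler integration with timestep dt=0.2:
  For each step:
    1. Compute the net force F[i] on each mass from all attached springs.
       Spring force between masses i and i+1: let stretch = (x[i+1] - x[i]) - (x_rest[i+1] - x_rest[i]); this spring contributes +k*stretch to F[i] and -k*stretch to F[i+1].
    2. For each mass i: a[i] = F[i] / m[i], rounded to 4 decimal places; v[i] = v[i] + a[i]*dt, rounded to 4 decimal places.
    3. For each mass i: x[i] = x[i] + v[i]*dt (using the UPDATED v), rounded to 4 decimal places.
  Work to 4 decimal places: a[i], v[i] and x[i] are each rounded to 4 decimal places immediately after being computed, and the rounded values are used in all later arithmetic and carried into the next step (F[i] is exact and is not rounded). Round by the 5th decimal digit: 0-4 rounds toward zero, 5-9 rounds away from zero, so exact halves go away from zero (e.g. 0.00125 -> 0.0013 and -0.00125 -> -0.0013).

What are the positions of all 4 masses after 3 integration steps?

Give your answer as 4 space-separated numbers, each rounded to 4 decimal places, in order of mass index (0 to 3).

Step 0: x=[6.0000 7.0000 10.0000 18.0000] v=[0.0000 0.0000 0.0000 -2.0000]
Step 1: x=[5.5200 7.3200 10.4000 16.9600] v=[-2.4000 1.6000 2.0000 -5.2000]
Step 2: x=[4.6880 7.8448 11.0784 15.5104] v=[-4.1600 2.6240 3.3920 -7.2480]
Step 3: x=[3.7211 8.3819 11.8527 13.9917] v=[-4.8346 2.6854 3.8714 -7.5936]

Answer: 3.7211 8.3819 11.8527 13.9917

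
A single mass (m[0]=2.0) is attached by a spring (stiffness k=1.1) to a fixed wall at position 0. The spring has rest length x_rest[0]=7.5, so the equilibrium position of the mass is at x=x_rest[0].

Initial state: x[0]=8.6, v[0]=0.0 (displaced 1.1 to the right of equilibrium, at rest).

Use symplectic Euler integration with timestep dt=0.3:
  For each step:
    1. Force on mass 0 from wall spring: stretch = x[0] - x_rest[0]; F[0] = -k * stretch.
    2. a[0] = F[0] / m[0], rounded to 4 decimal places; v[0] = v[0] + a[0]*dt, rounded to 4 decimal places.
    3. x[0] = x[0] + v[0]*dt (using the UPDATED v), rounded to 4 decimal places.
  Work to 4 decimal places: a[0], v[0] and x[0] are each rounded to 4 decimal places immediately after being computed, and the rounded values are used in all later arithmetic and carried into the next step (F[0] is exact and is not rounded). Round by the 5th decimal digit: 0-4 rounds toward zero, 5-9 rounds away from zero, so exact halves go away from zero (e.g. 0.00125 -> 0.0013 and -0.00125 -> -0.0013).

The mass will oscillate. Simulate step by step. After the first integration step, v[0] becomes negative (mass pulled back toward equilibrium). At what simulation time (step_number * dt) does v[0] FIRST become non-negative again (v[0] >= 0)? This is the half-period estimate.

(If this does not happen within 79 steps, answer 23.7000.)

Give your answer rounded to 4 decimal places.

Step 0: x=[8.6000] v=[0.0000]
Step 1: x=[8.5456] v=[-0.1815]
Step 2: x=[8.4394] v=[-0.3540]
Step 3: x=[8.2867] v=[-0.5090]
Step 4: x=[8.0951] v=[-0.6388]
Step 5: x=[7.8740] v=[-0.7370]
Step 6: x=[7.6344] v=[-0.7987]
Step 7: x=[7.3881] v=[-0.8209]
Step 8: x=[7.1474] v=[-0.8025]
Step 9: x=[6.9241] v=[-0.7443]
Step 10: x=[6.7293] v=[-0.6493]
Step 11: x=[6.5727] v=[-0.5221]
Step 12: x=[6.4620] v=[-0.3691]
Step 13: x=[6.4027] v=[-0.1978]
Step 14: x=[6.3977] v=[-0.0168]
Step 15: x=[6.4472] v=[0.1651]
First v>=0 after going negative at step 15, time=4.5000

Answer: 4.5000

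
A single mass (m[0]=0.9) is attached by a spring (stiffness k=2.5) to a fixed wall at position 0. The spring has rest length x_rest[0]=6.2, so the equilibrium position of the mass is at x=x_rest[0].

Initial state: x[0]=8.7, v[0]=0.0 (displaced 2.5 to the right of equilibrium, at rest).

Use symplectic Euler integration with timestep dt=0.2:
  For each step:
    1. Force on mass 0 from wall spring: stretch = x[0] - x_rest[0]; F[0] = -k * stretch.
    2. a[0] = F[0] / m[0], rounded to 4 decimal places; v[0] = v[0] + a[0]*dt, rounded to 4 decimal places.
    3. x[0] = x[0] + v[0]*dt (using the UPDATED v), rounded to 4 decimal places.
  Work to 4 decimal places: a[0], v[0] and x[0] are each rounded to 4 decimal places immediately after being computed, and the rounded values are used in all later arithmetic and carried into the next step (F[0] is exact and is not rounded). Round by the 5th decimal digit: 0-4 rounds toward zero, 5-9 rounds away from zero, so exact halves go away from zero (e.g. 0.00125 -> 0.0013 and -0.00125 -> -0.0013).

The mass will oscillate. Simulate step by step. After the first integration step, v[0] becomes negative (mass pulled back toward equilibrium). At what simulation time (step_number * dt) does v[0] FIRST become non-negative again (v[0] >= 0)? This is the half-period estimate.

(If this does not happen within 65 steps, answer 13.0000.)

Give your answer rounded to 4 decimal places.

Step 0: x=[8.7000] v=[0.0000]
Step 1: x=[8.4222] v=[-1.3889]
Step 2: x=[7.8975] v=[-2.6235]
Step 3: x=[7.1842] v=[-3.5666]
Step 4: x=[6.3615] v=[-4.1134]
Step 5: x=[5.5209] v=[-4.2031]
Step 6: x=[4.7557] v=[-3.8258]
Step 7: x=[4.1510] v=[-3.0234]
Step 8: x=[3.7740] v=[-1.8851]
Step 9: x=[3.6665] v=[-0.5373]
Step 10: x=[3.8405] v=[0.8702]
First v>=0 after going negative at step 10, time=2.0000

Answer: 2.0000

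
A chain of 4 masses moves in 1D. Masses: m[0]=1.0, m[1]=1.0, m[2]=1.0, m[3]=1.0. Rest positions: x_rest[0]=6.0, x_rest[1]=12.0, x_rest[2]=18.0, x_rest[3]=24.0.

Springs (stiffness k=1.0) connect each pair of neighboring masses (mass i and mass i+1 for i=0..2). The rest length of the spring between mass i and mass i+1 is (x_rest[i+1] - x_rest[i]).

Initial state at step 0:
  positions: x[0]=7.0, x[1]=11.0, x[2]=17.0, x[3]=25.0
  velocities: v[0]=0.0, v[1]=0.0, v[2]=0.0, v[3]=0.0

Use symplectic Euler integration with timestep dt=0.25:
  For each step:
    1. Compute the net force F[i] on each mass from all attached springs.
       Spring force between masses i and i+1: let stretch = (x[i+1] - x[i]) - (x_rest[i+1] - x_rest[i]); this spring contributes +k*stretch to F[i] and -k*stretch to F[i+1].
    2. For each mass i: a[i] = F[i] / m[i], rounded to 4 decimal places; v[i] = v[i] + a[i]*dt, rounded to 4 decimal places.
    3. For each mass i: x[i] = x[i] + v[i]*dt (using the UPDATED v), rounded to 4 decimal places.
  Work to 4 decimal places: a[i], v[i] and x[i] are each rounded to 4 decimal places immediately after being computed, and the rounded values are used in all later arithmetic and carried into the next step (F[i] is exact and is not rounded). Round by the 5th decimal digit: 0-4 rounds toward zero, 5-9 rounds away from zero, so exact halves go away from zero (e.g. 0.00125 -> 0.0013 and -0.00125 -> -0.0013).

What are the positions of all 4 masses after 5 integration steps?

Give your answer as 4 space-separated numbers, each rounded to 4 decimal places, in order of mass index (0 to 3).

Answer: 5.6194 12.3807 18.3807 23.6194

Derivation:
Step 0: x=[7.0000 11.0000 17.0000 25.0000] v=[0.0000 0.0000 0.0000 0.0000]
Step 1: x=[6.8750 11.1250 17.1250 24.8750] v=[-0.5000 0.5000 0.5000 -0.5000]
Step 2: x=[6.6406 11.3594 17.3594 24.6406] v=[-0.9375 0.9375 0.9375 -0.9375]
Step 3: x=[6.3262 11.6739 17.6739 24.3262] v=[-1.2578 1.2578 1.2578 -1.2578]
Step 4: x=[5.9710 12.0291 18.0291 23.9710] v=[-1.4209 1.4209 1.4209 -1.4209]
Step 5: x=[5.6194 12.3807 18.3807 23.6194] v=[-1.4064 1.4064 1.4064 -1.4064]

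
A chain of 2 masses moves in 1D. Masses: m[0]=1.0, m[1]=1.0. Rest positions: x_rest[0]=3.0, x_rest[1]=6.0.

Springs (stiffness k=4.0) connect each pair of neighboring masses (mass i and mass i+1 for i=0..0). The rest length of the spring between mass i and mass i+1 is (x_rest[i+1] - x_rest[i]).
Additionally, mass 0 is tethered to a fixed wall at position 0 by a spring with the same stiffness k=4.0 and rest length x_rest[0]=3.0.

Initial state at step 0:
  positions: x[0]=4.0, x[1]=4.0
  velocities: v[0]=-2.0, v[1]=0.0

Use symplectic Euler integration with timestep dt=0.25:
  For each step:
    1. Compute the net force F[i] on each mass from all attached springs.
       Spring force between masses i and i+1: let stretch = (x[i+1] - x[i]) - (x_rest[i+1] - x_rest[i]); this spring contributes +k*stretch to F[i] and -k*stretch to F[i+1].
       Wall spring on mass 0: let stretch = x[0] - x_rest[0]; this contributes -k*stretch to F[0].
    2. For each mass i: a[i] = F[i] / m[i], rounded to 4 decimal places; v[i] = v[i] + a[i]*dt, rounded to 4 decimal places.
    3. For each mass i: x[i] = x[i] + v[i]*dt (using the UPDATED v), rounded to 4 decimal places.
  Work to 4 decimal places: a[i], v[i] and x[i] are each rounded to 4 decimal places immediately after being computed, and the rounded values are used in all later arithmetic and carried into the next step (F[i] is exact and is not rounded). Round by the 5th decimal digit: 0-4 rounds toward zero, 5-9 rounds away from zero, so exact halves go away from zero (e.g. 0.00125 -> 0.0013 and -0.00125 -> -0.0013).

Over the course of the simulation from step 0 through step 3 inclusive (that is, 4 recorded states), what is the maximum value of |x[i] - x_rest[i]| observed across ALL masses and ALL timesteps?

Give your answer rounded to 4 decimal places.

Answer: 2.6719

Derivation:
Step 0: x=[4.0000 4.0000] v=[-2.0000 0.0000]
Step 1: x=[2.5000 4.7500] v=[-6.0000 3.0000]
Step 2: x=[0.9375 5.6875] v=[-6.2500 3.7500]
Step 3: x=[0.3281 6.1875] v=[-2.4375 2.0000]
Max displacement = 2.6719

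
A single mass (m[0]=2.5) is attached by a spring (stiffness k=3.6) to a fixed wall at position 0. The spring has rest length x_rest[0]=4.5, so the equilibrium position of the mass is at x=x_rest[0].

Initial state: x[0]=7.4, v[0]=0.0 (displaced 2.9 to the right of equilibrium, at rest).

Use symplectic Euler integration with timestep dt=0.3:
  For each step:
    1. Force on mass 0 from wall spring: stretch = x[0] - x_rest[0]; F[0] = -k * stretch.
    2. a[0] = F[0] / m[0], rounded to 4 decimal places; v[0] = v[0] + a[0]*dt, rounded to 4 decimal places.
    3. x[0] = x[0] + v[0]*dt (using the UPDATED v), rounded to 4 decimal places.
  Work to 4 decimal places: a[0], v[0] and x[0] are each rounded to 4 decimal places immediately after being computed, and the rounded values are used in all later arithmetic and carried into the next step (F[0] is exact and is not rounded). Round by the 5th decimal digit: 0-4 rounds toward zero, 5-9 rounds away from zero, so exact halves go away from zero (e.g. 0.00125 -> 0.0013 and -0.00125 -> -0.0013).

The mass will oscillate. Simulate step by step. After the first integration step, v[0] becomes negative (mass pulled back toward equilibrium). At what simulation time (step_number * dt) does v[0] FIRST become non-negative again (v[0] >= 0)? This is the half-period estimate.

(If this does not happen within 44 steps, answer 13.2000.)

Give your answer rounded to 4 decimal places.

Answer: 2.7000

Derivation:
Step 0: x=[7.4000] v=[0.0000]
Step 1: x=[7.0242] v=[-1.2528]
Step 2: x=[6.3212] v=[-2.3432]
Step 3: x=[5.3822] v=[-3.1300]
Step 4: x=[4.3289] v=[-3.5111]
Step 5: x=[3.2977] v=[-3.4372]
Step 6: x=[2.4224] v=[-2.9178]
Step 7: x=[1.8163] v=[-2.0203]
Step 8: x=[1.5580] v=[-0.8610]
Step 9: x=[1.6810] v=[0.4100]
First v>=0 after going negative at step 9, time=2.7000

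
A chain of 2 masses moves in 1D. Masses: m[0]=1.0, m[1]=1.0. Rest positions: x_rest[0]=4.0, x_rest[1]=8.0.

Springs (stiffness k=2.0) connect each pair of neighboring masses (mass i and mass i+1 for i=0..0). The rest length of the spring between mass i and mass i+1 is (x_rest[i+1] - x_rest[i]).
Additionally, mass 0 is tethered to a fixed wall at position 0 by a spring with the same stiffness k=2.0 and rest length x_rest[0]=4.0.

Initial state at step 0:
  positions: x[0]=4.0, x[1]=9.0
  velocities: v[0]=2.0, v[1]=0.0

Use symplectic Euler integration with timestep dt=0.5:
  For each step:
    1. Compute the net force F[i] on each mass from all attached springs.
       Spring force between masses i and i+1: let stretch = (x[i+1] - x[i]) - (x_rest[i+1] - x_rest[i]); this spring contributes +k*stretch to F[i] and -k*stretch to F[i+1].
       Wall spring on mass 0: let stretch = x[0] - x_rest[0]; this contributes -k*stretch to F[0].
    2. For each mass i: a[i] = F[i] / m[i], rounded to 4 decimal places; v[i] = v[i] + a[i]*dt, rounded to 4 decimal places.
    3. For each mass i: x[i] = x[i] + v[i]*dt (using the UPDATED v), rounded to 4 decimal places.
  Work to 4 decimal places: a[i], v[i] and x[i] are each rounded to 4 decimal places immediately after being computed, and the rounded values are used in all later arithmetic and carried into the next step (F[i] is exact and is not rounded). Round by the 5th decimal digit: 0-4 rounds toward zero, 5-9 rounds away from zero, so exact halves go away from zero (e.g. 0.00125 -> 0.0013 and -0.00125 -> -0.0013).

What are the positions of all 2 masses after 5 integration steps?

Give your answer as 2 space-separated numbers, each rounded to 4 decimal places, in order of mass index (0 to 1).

Answer: 3.5313 8.6875

Derivation:
Step 0: x=[4.0000 9.0000] v=[2.0000 0.0000]
Step 1: x=[5.5000 8.5000] v=[3.0000 -1.0000]
Step 2: x=[5.7500 8.5000] v=[0.5000 0.0000]
Step 3: x=[4.5000 9.1250] v=[-2.5000 1.2500]
Step 4: x=[3.3125 9.4375] v=[-2.3750 0.6250]
Step 5: x=[3.5313 8.6875] v=[0.4375 -1.5000]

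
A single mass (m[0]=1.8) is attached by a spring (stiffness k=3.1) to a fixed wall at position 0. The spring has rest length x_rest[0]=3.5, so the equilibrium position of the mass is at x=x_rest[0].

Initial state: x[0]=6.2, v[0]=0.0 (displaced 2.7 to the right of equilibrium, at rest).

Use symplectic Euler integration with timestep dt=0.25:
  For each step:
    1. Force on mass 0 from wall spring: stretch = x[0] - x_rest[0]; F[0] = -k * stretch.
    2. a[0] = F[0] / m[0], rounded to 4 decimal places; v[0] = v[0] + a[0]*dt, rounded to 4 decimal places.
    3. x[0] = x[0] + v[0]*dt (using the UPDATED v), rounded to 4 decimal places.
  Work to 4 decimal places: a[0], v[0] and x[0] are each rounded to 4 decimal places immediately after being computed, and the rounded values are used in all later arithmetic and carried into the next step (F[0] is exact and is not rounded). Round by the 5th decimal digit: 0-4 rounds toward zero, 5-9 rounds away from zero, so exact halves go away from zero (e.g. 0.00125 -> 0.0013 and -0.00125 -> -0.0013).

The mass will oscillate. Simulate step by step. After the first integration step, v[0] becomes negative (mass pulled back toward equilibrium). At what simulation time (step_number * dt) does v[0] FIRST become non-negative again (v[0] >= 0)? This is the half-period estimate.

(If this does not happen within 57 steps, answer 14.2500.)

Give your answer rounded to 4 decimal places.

Answer: 2.5000

Derivation:
Step 0: x=[6.2000] v=[0.0000]
Step 1: x=[5.9094] v=[-1.1625]
Step 2: x=[5.3594] v=[-2.1999]
Step 3: x=[4.6093] v=[-3.0005]
Step 4: x=[3.7398] v=[-3.4781]
Step 5: x=[2.8445] v=[-3.5814]
Step 6: x=[2.0197] v=[-3.2992]
Step 7: x=[1.3542] v=[-2.6619]
Step 8: x=[0.9197] v=[-1.7380]
Step 9: x=[0.7630] v=[-0.6270]
Step 10: x=[0.9009] v=[0.5514]
First v>=0 after going negative at step 10, time=2.5000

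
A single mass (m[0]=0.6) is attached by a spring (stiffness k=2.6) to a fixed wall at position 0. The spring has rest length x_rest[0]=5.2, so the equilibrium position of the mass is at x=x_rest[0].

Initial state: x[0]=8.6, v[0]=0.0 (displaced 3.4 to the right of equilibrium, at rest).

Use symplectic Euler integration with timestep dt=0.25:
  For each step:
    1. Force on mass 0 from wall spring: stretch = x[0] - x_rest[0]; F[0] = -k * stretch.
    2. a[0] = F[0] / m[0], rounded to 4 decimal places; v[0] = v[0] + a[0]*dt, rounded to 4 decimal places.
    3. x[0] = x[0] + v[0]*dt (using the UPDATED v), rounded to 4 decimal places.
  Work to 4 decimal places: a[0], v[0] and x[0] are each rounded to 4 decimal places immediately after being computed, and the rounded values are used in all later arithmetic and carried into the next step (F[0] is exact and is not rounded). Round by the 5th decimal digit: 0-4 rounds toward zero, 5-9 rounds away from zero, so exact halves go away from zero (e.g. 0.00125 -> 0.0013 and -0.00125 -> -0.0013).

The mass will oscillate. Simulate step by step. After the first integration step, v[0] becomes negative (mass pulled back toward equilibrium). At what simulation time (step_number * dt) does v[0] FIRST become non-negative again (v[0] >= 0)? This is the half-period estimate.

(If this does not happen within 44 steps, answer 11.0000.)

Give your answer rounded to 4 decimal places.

Step 0: x=[8.6000] v=[0.0000]
Step 1: x=[7.6792] v=[-3.6833]
Step 2: x=[6.0869] v=[-6.3691]
Step 3: x=[4.2544] v=[-7.3299]
Step 4: x=[2.6780] v=[-6.3055]
Step 5: x=[1.7847] v=[-3.5733]
Step 6: x=[1.8164] v=[0.1266]
First v>=0 after going negative at step 6, time=1.5000

Answer: 1.5000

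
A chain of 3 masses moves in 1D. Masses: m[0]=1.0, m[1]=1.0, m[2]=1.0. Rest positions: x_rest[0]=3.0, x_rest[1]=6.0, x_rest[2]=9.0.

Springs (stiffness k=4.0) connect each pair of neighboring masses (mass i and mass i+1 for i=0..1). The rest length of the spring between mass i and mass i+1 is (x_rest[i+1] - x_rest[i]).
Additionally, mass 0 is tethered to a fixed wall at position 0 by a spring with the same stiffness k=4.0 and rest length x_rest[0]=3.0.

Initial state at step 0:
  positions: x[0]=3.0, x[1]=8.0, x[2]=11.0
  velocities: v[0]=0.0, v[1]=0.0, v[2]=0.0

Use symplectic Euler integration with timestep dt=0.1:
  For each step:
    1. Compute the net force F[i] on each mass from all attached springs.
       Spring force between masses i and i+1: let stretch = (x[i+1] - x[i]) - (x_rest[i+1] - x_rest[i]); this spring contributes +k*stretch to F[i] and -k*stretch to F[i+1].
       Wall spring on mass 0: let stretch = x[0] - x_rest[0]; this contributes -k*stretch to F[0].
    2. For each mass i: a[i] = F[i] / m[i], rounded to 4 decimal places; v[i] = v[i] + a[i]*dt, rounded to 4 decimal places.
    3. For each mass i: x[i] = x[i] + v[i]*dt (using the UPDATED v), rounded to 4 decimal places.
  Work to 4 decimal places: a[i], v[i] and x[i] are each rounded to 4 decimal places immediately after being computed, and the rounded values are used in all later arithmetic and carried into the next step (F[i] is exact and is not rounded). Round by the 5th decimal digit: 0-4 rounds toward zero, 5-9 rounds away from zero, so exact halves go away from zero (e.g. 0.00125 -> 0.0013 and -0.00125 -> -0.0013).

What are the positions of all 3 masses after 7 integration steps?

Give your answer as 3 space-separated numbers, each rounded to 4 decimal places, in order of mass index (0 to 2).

Answer: 4.2499 6.7273 10.6931

Derivation:
Step 0: x=[3.0000 8.0000 11.0000] v=[0.0000 0.0000 0.0000]
Step 1: x=[3.0800 7.9200 11.0000] v=[0.8000 -0.8000 0.0000]
Step 2: x=[3.2304 7.7696 10.9968] v=[1.5040 -1.5040 -0.0320]
Step 3: x=[3.4332 7.5667 10.9845] v=[2.0275 -2.0288 -0.1229]
Step 4: x=[3.6640 7.3352 10.9555] v=[2.3076 -2.3151 -0.2900]
Step 5: x=[3.8951 7.1017 10.9017] v=[2.3105 -2.3355 -0.5381]
Step 6: x=[4.0986 6.8919 10.8159] v=[2.0351 -2.0981 -0.8581]
Step 7: x=[4.2499 6.7273 10.6931] v=[1.5130 -1.6458 -1.2277]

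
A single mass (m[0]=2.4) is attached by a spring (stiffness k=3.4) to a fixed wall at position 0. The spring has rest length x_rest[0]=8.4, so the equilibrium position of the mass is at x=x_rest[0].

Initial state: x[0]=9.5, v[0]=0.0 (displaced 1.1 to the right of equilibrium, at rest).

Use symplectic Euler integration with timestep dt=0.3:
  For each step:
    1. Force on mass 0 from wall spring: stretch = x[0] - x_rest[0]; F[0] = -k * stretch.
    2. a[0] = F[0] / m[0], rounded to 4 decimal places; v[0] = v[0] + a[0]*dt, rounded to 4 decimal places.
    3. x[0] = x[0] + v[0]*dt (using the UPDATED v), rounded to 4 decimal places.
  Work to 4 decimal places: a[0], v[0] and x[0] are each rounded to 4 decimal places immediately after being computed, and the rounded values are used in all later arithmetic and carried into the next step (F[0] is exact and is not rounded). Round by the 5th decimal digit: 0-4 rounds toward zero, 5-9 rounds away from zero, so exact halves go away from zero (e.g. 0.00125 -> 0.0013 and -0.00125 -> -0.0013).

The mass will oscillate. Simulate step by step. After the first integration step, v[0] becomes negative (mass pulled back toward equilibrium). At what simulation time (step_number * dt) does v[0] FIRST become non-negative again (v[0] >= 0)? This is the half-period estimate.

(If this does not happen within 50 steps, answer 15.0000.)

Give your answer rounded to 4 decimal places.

Step 0: x=[9.5000] v=[0.0000]
Step 1: x=[9.3598] v=[-0.4675]
Step 2: x=[9.0972] v=[-0.8754]
Step 3: x=[8.7457] v=[-1.1717]
Step 4: x=[8.3501] v=[-1.3186]
Step 5: x=[7.9609] v=[-1.2974]
Step 6: x=[7.6277] v=[-1.1108]
Step 7: x=[7.3929] v=[-0.7826]
Step 8: x=[7.2865] v=[-0.3546]
Step 9: x=[7.3221] v=[0.1187]
First v>=0 after going negative at step 9, time=2.7000

Answer: 2.7000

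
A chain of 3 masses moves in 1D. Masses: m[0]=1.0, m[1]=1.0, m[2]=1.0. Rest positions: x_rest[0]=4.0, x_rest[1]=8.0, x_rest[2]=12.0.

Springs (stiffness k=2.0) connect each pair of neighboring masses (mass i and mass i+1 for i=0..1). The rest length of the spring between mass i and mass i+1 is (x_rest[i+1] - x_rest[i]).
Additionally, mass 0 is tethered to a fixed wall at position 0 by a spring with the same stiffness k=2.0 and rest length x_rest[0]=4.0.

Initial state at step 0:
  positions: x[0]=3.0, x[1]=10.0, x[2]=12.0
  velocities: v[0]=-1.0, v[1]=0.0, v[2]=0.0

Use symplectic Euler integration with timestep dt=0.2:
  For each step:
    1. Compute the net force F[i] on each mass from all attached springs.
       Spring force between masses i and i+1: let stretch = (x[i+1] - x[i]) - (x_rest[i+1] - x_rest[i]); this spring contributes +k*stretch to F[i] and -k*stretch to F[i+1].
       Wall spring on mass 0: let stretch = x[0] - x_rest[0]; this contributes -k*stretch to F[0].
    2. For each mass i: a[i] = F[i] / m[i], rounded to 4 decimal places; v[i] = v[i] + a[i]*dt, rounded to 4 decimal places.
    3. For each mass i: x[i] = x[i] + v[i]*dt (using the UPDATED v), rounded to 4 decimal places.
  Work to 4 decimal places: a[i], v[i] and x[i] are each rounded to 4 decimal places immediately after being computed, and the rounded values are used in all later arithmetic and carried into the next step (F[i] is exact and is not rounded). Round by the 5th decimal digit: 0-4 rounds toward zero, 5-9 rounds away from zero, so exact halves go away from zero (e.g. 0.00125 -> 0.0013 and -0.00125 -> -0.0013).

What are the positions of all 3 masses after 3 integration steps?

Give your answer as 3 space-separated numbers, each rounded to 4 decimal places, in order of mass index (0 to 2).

Step 0: x=[3.0000 10.0000 12.0000] v=[-1.0000 0.0000 0.0000]
Step 1: x=[3.1200 9.6000 12.1600] v=[0.6000 -2.0000 0.8000]
Step 2: x=[3.5088 8.8864 12.4352] v=[1.9440 -3.5680 1.3760]
Step 3: x=[4.0471 8.0265 12.7465] v=[2.6915 -4.2995 1.5565]

Answer: 4.0471 8.0265 12.7465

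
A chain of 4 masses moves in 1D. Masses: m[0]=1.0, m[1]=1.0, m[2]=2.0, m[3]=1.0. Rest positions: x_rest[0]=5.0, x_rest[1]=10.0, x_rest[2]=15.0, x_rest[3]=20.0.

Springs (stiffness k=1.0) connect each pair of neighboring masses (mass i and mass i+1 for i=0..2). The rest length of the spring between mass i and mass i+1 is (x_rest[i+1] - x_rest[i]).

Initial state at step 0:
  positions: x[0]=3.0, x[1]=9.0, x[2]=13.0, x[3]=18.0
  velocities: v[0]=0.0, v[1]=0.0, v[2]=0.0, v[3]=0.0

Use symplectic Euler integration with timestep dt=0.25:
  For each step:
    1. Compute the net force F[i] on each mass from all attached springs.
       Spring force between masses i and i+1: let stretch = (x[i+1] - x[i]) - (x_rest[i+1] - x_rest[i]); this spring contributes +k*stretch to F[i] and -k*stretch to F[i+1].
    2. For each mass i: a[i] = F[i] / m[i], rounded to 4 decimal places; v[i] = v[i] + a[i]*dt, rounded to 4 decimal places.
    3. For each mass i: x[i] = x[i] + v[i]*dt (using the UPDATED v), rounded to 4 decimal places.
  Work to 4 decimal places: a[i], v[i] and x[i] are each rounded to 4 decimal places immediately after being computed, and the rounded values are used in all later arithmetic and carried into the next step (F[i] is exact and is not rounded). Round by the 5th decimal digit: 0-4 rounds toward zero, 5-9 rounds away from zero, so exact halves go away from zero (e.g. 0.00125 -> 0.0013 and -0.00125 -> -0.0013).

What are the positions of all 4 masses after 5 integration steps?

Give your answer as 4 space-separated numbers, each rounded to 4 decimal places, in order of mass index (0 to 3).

Step 0: x=[3.0000 9.0000 13.0000 18.0000] v=[0.0000 0.0000 0.0000 0.0000]
Step 1: x=[3.0625 8.8750 13.0313 18.0000] v=[0.2500 -0.5000 0.1250 0.0000]
Step 2: x=[3.1758 8.6465 13.0880 18.0020] v=[0.4531 -0.9141 0.2266 0.0078]
Step 3: x=[3.3185 8.3537 13.1594 18.0093] v=[0.5708 -1.1714 0.2857 0.0293]
Step 4: x=[3.4634 8.0465 13.2322 18.0260] v=[0.5796 -1.2288 0.2912 0.0668]
Step 5: x=[3.5823 7.7770 13.2928 18.0556] v=[0.4754 -1.0782 0.2422 0.1184]

Answer: 3.5823 7.7770 13.2928 18.0556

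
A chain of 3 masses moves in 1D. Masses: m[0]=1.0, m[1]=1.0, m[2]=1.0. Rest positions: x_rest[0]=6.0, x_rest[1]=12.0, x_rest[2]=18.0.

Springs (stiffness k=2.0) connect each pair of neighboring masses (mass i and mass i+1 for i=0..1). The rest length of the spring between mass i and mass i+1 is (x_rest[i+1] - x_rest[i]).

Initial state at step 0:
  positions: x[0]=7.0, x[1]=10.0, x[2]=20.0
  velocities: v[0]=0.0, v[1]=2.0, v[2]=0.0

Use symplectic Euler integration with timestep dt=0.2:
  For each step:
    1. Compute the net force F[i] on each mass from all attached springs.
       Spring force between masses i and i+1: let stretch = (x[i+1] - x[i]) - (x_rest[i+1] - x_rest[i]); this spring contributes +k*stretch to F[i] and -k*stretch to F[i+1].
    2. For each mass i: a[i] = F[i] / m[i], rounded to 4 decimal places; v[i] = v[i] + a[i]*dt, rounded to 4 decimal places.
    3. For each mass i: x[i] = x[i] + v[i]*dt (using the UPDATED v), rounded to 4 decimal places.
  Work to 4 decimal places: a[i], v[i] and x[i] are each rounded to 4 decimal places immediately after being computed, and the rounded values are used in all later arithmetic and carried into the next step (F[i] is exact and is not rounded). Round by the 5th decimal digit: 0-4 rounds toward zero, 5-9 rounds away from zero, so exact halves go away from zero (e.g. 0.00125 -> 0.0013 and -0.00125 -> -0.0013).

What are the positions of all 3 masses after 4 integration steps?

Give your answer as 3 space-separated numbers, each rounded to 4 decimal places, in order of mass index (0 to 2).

Step 0: x=[7.0000 10.0000 20.0000] v=[0.0000 2.0000 0.0000]
Step 1: x=[6.7600 10.9600 19.6800] v=[-1.2000 4.8000 -1.6000]
Step 2: x=[6.3760 12.2816 19.1424] v=[-1.9200 6.6080 -2.6880]
Step 3: x=[5.9844 13.6796 18.5359] v=[-1.9578 6.9901 -3.0323]
Step 4: x=[5.7285 14.8505 18.0209] v=[-1.2797 5.8545 -2.5748]

Answer: 5.7285 14.8505 18.0209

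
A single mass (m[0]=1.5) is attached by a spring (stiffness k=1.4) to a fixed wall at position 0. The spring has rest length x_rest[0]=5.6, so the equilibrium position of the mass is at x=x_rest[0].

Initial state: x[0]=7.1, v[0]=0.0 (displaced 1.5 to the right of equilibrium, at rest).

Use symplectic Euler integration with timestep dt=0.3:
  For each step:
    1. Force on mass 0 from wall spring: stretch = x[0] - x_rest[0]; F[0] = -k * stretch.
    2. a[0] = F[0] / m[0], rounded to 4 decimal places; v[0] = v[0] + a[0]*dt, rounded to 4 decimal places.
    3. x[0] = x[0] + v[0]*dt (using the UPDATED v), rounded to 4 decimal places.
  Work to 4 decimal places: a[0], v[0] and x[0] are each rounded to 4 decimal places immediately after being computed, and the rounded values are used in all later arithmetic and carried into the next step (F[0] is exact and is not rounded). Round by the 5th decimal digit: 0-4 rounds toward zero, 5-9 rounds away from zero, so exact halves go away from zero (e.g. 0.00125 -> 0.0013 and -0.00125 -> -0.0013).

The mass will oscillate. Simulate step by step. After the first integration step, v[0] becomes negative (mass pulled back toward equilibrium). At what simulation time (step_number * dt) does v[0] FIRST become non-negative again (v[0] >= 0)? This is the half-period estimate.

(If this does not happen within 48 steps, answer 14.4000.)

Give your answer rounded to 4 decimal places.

Step 0: x=[7.1000] v=[0.0000]
Step 1: x=[6.9740] v=[-0.4200]
Step 2: x=[6.7326] v=[-0.8047]
Step 3: x=[6.3961] v=[-1.1218]
Step 4: x=[5.9927] v=[-1.3447]
Step 5: x=[5.5563] v=[-1.4547]
Step 6: x=[5.1236] v=[-1.4425]
Step 7: x=[4.7309] v=[-1.3091]
Step 8: x=[4.4112] v=[-1.0657]
Step 9: x=[4.1913] v=[-0.7329]
Step 10: x=[4.0898] v=[-0.3385]
Step 11: x=[4.1151] v=[0.0844]
First v>=0 after going negative at step 11, time=3.3000

Answer: 3.3000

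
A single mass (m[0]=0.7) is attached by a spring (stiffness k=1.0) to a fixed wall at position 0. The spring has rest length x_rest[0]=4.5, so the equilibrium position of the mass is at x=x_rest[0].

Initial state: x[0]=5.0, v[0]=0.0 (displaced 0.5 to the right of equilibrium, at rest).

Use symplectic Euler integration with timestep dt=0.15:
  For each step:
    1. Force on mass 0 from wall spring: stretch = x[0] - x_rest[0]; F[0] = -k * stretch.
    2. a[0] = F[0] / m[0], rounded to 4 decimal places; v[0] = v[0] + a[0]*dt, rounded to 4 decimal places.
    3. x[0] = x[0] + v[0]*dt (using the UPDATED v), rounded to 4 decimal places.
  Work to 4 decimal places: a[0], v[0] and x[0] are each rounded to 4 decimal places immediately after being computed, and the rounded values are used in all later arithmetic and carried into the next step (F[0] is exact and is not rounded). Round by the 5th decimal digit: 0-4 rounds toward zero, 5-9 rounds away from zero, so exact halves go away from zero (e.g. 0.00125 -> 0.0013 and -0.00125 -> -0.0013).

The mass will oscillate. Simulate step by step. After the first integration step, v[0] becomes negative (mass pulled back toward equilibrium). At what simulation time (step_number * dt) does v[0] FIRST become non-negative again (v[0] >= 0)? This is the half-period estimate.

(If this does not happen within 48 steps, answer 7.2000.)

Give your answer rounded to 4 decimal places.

Step 0: x=[5.0000] v=[0.0000]
Step 1: x=[4.9839] v=[-0.1071]
Step 2: x=[4.9523] v=[-0.2108]
Step 3: x=[4.9061] v=[-0.3077]
Step 4: x=[4.8469] v=[-0.3947]
Step 5: x=[4.7766] v=[-0.4690]
Step 6: x=[4.6974] v=[-0.5283]
Step 7: x=[4.6118] v=[-0.5706]
Step 8: x=[4.5226] v=[-0.5946]
Step 9: x=[4.4327] v=[-0.5994]
Step 10: x=[4.3450] v=[-0.5850]
Step 11: x=[4.2622] v=[-0.5518]
Step 12: x=[4.1871] v=[-0.5008]
Step 13: x=[4.1220] v=[-0.4338]
Step 14: x=[4.0691] v=[-0.3528]
Step 15: x=[4.0300] v=[-0.2605]
Step 16: x=[4.0060] v=[-0.1598]
Step 17: x=[3.9979] v=[-0.0539]
Step 18: x=[4.0060] v=[0.0537]
First v>=0 after going negative at step 18, time=2.7000

Answer: 2.7000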